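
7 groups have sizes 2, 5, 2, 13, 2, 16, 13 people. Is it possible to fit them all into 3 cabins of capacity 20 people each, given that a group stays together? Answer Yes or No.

Yes

A valid assignment using 3 cabins:
  cabin 1: 16 + 2 + 2 = 20
  cabin 2: 13 + 5 + 2 = 20
  cabin 3: 13 = 13
Every load is within 20 people, so 3 cabins suffice.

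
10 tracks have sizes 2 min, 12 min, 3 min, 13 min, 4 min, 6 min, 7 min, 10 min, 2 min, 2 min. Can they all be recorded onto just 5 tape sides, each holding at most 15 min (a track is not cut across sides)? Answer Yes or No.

A valid assignment using 5 tape sides:
  side 1: 13 + 2 = 15
  side 2: 12 + 3 = 15
  side 3: 10 + 4 = 14
  side 4: 7 + 6 + 2 = 15
  side 5: 2 = 2
Every load is within 15 min, so 5 tape sides suffice.

Yes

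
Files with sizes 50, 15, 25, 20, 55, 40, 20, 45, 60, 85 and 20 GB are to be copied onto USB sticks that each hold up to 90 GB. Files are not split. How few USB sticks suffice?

5

Total = 85 + 60 + 55 + 50 + 45 + 40 + 25 + 20 + 20 + 20 + 15 = 435 GB.
Lower bound: ⌈435/90⌉ = 5 USB sticks.
A packing using 5 USB sticks:
  USB stick 1: 85 = 85
  USB stick 2: 60 + 25 = 85
  USB stick 3: 55 + 20 + 15 = 90
  USB stick 4: 50 + 40 = 90
  USB stick 5: 45 + 20 + 20 = 85
This matches the lower bound, so 5 is optimal.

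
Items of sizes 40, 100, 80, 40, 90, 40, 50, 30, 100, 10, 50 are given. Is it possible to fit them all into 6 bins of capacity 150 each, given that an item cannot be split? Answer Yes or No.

Yes

A valid assignment using 5 bins:
  bin 1: 100 + 50 = 150
  bin 2: 100 + 50 = 150
  bin 3: 90 + 40 + 10 = 140
  bin 4: 80 + 40 + 30 = 150
  bin 5: 40 = 40
That uses only 5 ≤ 6, so 6 bins are enough.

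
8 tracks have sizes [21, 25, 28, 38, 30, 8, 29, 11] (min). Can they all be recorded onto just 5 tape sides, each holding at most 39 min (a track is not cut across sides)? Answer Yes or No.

No

Total = 190 min; ⌈190/39⌉ = 5.
6 tracks each exceed half the capacity and cannot share a side, forcing at least 6 tape sides.
At least 6 tape sides are required, but only 5 are allowed.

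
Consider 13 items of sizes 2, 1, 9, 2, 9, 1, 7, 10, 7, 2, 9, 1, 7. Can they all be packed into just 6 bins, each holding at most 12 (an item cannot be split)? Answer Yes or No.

Total = 67; ⌈67/12⌉ = 6.
7 items each exceed half the capacity and cannot share a bin, forcing at least 7 bins.
At least 7 bins are required, but only 6 are allowed.

No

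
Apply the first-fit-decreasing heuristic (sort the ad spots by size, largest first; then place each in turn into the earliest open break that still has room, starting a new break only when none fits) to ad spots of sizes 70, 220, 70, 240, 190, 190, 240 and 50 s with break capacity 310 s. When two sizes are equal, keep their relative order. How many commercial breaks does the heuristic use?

Sorted descending: 240, 240, 220, 190, 190, 70, 70, 50.
  240 → break 1 (new)  [load 240/310]
  240 → break 2 (new)  [load 240/310]
  220 → break 3 (new)  [load 220/310]
  190 → break 4 (new)  [load 190/310]
  190 → break 5 (new)  [load 190/310]
  70 → break 1  [load 310/310]
  70 → break 2  [load 310/310]
  50 → break 3  [load 270/310]
5 commercial breaks opened.

5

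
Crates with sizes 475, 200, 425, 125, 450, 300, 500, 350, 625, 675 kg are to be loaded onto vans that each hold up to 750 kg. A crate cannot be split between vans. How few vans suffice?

Total = 675 + 625 + 500 + 475 + 450 + 425 + 350 + 300 + 200 + 125 = 4125 kg.
Lower bound: ⌈4125/750⌉ = 6 vans.
A packing using 7 vans:
  van 1: 675 = 675
  van 2: 625 + 125 = 750
  van 3: 500 + 200 = 700
  van 4: 475 = 475
  van 5: 450 + 300 = 750
  van 6: 425 = 425
  van 7: 350 = 350
No arrangement into 6 vans stays within capacity, so 7 is optimal.

7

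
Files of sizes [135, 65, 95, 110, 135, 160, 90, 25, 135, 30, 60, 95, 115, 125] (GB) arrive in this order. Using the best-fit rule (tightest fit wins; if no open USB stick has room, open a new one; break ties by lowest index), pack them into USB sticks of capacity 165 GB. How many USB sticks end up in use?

  135 → USB stick 1 (new)  [load 135/165]
  65 → USB stick 2 (new)  [load 65/165]
  95 → USB stick 2  [load 160/165]
  110 → USB stick 3 (new)  [load 110/165]
  135 → USB stick 4 (new)  [load 135/165]
  160 → USB stick 5 (new)  [load 160/165]
  90 → USB stick 6 (new)  [load 90/165]
  25 → USB stick 1  [load 160/165]
  135 → USB stick 7 (new)  [load 135/165]
  30 → USB stick 4  [load 165/165]
  60 → USB stick 6  [load 150/165]
  95 → USB stick 8 (new)  [load 95/165]
  115 → USB stick 9 (new)  [load 115/165]
  125 → USB stick 10 (new)  [load 125/165]
10 USB sticks opened.

10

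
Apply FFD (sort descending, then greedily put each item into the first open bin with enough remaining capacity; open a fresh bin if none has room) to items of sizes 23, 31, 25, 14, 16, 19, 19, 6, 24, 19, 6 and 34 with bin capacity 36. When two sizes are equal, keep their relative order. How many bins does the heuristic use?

8

Sorted descending: 34, 31, 25, 24, 23, 19, 19, 19, 16, 14, 6, 6.
  34 → bin 1 (new)  [load 34/36]
  31 → bin 2 (new)  [load 31/36]
  25 → bin 3 (new)  [load 25/36]
  24 → bin 4 (new)  [load 24/36]
  23 → bin 5 (new)  [load 23/36]
  19 → bin 6 (new)  [load 19/36]
  19 → bin 7 (new)  [load 19/36]
  19 → bin 8 (new)  [load 19/36]
  16 → bin 6  [load 35/36]
  14 → bin 7  [load 33/36]
  6 → bin 3  [load 31/36]
  6 → bin 4  [load 30/36]
8 bins opened.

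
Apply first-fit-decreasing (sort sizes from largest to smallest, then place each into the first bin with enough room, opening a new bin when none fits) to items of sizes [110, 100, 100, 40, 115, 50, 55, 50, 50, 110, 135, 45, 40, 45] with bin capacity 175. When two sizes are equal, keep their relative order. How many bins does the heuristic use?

7

Sorted descending: 135, 115, 110, 110, 100, 100, 55, 50, 50, 50, 45, 45, 40, 40.
  135 → bin 1 (new)  [load 135/175]
  115 → bin 2 (new)  [load 115/175]
  110 → bin 3 (new)  [load 110/175]
  110 → bin 4 (new)  [load 110/175]
  100 → bin 5 (new)  [load 100/175]
  100 → bin 6 (new)  [load 100/175]
  55 → bin 2  [load 170/175]
  50 → bin 3  [load 160/175]
  50 → bin 4  [load 160/175]
  50 → bin 5  [load 150/175]
  45 → bin 6  [load 145/175]
  45 → bin 7 (new)  [load 45/175]
  40 → bin 1  [load 175/175]
  40 → bin 7  [load 85/175]
7 bins opened.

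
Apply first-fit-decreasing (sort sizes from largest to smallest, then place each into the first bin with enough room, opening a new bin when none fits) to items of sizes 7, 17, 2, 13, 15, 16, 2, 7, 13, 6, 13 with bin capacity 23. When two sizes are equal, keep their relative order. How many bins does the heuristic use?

6

Sorted descending: 17, 16, 15, 13, 13, 13, 7, 7, 6, 2, 2.
  17 → bin 1 (new)  [load 17/23]
  16 → bin 2 (new)  [load 16/23]
  15 → bin 3 (new)  [load 15/23]
  13 → bin 4 (new)  [load 13/23]
  13 → bin 5 (new)  [load 13/23]
  13 → bin 6 (new)  [load 13/23]
  7 → bin 2  [load 23/23]
  7 → bin 3  [load 22/23]
  6 → bin 1  [load 23/23]
  2 → bin 4  [load 15/23]
  2 → bin 4  [load 17/23]
6 bins opened.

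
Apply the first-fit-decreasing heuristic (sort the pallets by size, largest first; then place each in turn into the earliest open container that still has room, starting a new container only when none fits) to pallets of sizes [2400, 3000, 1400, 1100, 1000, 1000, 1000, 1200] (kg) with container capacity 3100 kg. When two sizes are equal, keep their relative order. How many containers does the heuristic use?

5

Sorted descending: 3000, 2400, 1400, 1200, 1100, 1000, 1000, 1000.
  3000 → container 1 (new)  [load 3000/3100]
  2400 → container 2 (new)  [load 2400/3100]
  1400 → container 3 (new)  [load 1400/3100]
  1200 → container 3  [load 2600/3100]
  1100 → container 4 (new)  [load 1100/3100]
  1000 → container 4  [load 2100/3100]
  1000 → container 4  [load 3100/3100]
  1000 → container 5 (new)  [load 1000/3100]
5 containers opened.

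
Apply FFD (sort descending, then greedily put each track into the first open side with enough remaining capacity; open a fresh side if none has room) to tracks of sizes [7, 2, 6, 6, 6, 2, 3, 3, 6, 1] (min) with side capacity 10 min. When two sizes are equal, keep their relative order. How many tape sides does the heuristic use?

5

Sorted descending: 7, 6, 6, 6, 6, 3, 3, 2, 2, 1.
  7 → side 1 (new)  [load 7/10]
  6 → side 2 (new)  [load 6/10]
  6 → side 3 (new)  [load 6/10]
  6 → side 4 (new)  [load 6/10]
  6 → side 5 (new)  [load 6/10]
  3 → side 1  [load 10/10]
  3 → side 2  [load 9/10]
  2 → side 3  [load 8/10]
  2 → side 3  [load 10/10]
  1 → side 2  [load 10/10]
5 tape sides opened.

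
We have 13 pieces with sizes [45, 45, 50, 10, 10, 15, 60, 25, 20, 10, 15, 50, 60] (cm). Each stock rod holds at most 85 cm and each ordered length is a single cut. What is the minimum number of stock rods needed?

6

Total = 60 + 60 + 50 + 50 + 45 + 45 + 25 + 20 + 15 + 15 + 10 + 10 + 10 = 415 cm.
Lower bound: ⌈415/85⌉ = 5 stock rods.
Also, 6 pieces each exceed 85/2 cm, and no two of those can share a stock rod, so at least 6 stock rods are needed.
A packing using 6 stock rods:
  stock rod 1: 60 + 25 = 85
  stock rod 2: 60 + 20 = 80
  stock rod 3: 50 + 15 + 15 = 80
  stock rod 4: 50 + 10 + 10 + 10 = 80
  stock rod 5: 45 = 45
  stock rod 6: 45 = 45
This matches the lower bound, so 6 is optimal.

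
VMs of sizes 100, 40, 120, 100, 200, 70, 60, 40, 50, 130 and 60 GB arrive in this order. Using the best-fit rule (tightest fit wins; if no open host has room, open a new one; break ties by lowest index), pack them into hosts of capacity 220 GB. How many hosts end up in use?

  100 → host 1 (new)  [load 100/220]
  40 → host 1  [load 140/220]
  120 → host 2 (new)  [load 120/220]
  100 → host 2  [load 220/220]
  200 → host 3 (new)  [load 200/220]
  70 → host 1  [load 210/220]
  60 → host 4 (new)  [load 60/220]
  40 → host 4  [load 100/220]
  50 → host 4  [load 150/220]
  130 → host 5 (new)  [load 130/220]
  60 → host 4  [load 210/220]
5 hosts opened.

5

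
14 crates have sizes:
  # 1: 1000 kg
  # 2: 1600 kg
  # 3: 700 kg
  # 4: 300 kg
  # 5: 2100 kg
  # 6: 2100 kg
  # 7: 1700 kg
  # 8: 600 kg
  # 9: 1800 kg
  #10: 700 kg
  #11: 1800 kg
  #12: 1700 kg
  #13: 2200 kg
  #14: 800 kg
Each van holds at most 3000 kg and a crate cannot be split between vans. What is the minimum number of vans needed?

8

Total = 2200 + 2100 + 2100 + 1800 + 1800 + 1700 + 1700 + 1600 + 1000 + 800 + 700 + 700 + 600 + 300 = 19100 kg.
Lower bound: ⌈19100/3000⌉ = 7 vans.
Also, 8 crates each exceed 1500 kg, and no two of those can share a van, so at least 8 vans are needed.
A packing using 8 vans:
  van 1: 2200 + 800 = 3000
  van 2: 2100 + 700 = 2800
  van 3: 2100 + 700 = 2800
  van 4: 1800 + 1000 = 2800
  van 5: 1800 + 600 + 300 = 2700
  van 6: 1700 = 1700
  van 7: 1700 = 1700
  van 8: 1600 = 1600
This matches the lower bound, so 8 is optimal.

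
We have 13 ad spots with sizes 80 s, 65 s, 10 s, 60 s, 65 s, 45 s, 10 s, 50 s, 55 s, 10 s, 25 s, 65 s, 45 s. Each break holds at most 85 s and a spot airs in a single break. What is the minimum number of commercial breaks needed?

9

Total = 80 + 65 + 65 + 65 + 60 + 55 + 50 + 45 + 45 + 25 + 10 + 10 + 10 = 585 s.
Lower bound: ⌈585/85⌉ = 7 commercial breaks.
Also, 9 ad spots each exceed 85/2 s, and no two of those can share a break, so at least 9 commercial breaks are needed.
A packing using 9 commercial breaks:
  break 1: 80 = 80
  break 2: 65 + 10 + 10 = 85
  break 3: 65 + 10 = 75
  break 4: 65 = 65
  break 5: 60 + 25 = 85
  break 6: 55 = 55
  break 7: 50 = 50
  break 8: 45 = 45
  break 9: 45 = 45
This matches the lower bound, so 9 is optimal.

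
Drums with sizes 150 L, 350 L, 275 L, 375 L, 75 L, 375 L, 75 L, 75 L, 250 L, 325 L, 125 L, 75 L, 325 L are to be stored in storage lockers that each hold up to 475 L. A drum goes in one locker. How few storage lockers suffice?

7

Total = 375 + 375 + 350 + 325 + 325 + 275 + 250 + 150 + 125 + 75 + 75 + 75 + 75 = 2850 L.
Lower bound: ⌈2850/475⌉ = 6 storage lockers.
Also, 7 drums each exceed 475/2 L, and no two of those can share a locker, so at least 7 storage lockers are needed.
A packing using 7 storage lockers:
  locker 1: 375 + 75 = 450
  locker 2: 375 + 75 = 450
  locker 3: 350 + 125 = 475
  locker 4: 325 + 150 = 475
  locker 5: 325 + 75 + 75 = 475
  locker 6: 275 = 275
  locker 7: 250 = 250
This matches the lower bound, so 7 is optimal.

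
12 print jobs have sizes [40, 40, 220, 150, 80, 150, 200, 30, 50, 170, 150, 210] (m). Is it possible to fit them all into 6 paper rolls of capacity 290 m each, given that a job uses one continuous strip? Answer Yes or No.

No

Total = 1490 m; ⌈1490/290⌉ = 6.
7 print jobs each exceed half the capacity and cannot share a roll, forcing at least 7 paper rolls.
At least 7 paper rolls are required, but only 6 are allowed.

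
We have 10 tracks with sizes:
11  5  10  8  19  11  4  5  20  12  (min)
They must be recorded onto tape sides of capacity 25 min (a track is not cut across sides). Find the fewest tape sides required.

Total = 20 + 19 + 12 + 11 + 11 + 10 + 8 + 5 + 5 + 4 = 105 min.
Lower bound: ⌈105/25⌉ = 5 tape sides.
A packing using 5 tape sides:
  side 1: 20 + 5 = 25
  side 2: 19 + 5 = 24
  side 3: 12 + 11 = 23
  side 4: 11 + 10 + 4 = 25
  side 5: 8 = 8
This matches the lower bound, so 5 is optimal.

5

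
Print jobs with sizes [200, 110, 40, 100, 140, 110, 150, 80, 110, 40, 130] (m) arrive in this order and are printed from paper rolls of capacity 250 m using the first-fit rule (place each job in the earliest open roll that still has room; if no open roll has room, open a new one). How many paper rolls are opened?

  200 → roll 1 (new)  [load 200/250]
  110 → roll 2 (new)  [load 110/250]
  40 → roll 1  [load 240/250]
  100 → roll 2  [load 210/250]
  140 → roll 3 (new)  [load 140/250]
  110 → roll 3  [load 250/250]
  150 → roll 4 (new)  [load 150/250]
  80 → roll 4  [load 230/250]
  110 → roll 5 (new)  [load 110/250]
  40 → roll 2  [load 250/250]
  130 → roll 5  [load 240/250]
5 paper rolls opened.

5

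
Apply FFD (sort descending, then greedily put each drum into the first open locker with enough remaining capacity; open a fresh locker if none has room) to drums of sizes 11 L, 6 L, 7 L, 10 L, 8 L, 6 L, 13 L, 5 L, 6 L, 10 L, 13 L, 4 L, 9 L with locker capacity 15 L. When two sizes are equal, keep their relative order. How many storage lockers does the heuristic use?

Sorted descending: 13, 13, 11, 10, 10, 9, 8, 7, 6, 6, 6, 5, 4.
  13 → locker 1 (new)  [load 13/15]
  13 → locker 2 (new)  [load 13/15]
  11 → locker 3 (new)  [load 11/15]
  10 → locker 4 (new)  [load 10/15]
  10 → locker 5 (new)  [load 10/15]
  9 → locker 6 (new)  [load 9/15]
  8 → locker 7 (new)  [load 8/15]
  7 → locker 7  [load 15/15]
  6 → locker 6  [load 15/15]
  6 → locker 8 (new)  [load 6/15]
  6 → locker 8  [load 12/15]
  5 → locker 4  [load 15/15]
  4 → locker 3  [load 15/15]
8 storage lockers opened.

8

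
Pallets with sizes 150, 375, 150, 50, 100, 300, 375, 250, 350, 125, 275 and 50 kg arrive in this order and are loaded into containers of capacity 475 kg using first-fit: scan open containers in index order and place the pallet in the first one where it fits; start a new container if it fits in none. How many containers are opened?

  150 → container 1 (new)  [load 150/475]
  375 → container 2 (new)  [load 375/475]
  150 → container 1  [load 300/475]
  50 → container 1  [load 350/475]
  100 → container 1  [load 450/475]
  300 → container 3 (new)  [load 300/475]
  375 → container 4 (new)  [load 375/475]
  250 → container 5 (new)  [load 250/475]
  350 → container 6 (new)  [load 350/475]
  125 → container 3  [load 425/475]
  275 → container 7 (new)  [load 275/475]
  50 → container 2  [load 425/475]
7 containers opened.

7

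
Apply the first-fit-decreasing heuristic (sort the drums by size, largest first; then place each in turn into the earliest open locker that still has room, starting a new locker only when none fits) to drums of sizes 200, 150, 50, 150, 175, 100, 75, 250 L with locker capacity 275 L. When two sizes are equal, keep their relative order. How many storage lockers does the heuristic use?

Sorted descending: 250, 200, 175, 150, 150, 100, 75, 50.
  250 → locker 1 (new)  [load 250/275]
  200 → locker 2 (new)  [load 200/275]
  175 → locker 3 (new)  [load 175/275]
  150 → locker 4 (new)  [load 150/275]
  150 → locker 5 (new)  [load 150/275]
  100 → locker 3  [load 275/275]
  75 → locker 2  [load 275/275]
  50 → locker 4  [load 200/275]
5 storage lockers opened.

5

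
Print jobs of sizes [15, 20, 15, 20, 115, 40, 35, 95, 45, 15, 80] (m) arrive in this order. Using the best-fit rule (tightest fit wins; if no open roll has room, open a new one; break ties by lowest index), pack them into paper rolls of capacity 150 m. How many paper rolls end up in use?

4

  15 → roll 1 (new)  [load 15/150]
  20 → roll 1  [load 35/150]
  15 → roll 1  [load 50/150]
  20 → roll 1  [load 70/150]
  115 → roll 2 (new)  [load 115/150]
  40 → roll 1  [load 110/150]
  35 → roll 2  [load 150/150]
  95 → roll 3 (new)  [load 95/150]
  45 → roll 3  [load 140/150]
  15 → roll 1  [load 125/150]
  80 → roll 4 (new)  [load 80/150]
4 paper rolls opened.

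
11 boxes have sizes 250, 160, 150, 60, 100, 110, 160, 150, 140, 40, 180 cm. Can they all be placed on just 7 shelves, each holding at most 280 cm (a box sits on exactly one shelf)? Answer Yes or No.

Yes

A valid assignment using 7 shelves:
  shelf 1: 250 = 250
  shelf 2: 180 + 100 = 280
  shelf 3: 160 + 110 = 270
  shelf 4: 160 + 60 + 40 = 260
  shelf 5: 150 = 150
  shelf 6: 150 = 150
  shelf 7: 140 = 140
Every load is within 280 cm, so 7 shelves suffice.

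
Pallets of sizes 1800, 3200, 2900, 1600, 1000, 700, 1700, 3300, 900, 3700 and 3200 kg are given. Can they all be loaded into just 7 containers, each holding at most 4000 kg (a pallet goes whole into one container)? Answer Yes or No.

Yes

A valid assignment using 7 containers:
  container 1: 3700 = 3700
  container 2: 3300 + 700 = 4000
  container 3: 3200 = 3200
  container 4: 3200 = 3200
  container 5: 2900 + 1000 = 3900
  container 6: 1800 + 1700 = 3500
  container 7: 1600 + 900 = 2500
Every load is within 4000 kg, so 7 containers suffice.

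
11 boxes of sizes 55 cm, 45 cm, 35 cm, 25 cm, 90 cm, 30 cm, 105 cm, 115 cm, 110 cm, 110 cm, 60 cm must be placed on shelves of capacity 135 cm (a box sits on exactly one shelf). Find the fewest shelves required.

7

Total = 115 + 110 + 110 + 105 + 90 + 60 + 55 + 45 + 35 + 30 + 25 = 780 cm.
Lower bound: ⌈780/135⌉ = 6 shelves.
A packing using 7 shelves:
  shelf 1: 115 = 115
  shelf 2: 110 + 25 = 135
  shelf 3: 110 = 110
  shelf 4: 105 + 30 = 135
  shelf 5: 90 + 45 = 135
  shelf 6: 60 + 55 = 115
  shelf 7: 35 = 35
No arrangement into 6 shelves stays within capacity, so 7 is optimal.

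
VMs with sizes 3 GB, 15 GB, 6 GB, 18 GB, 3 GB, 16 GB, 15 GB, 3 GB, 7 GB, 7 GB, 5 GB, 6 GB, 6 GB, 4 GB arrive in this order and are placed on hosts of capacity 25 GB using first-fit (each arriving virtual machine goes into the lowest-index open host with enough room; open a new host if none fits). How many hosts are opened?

  3 → host 1 (new)  [load 3/25]
  15 → host 1  [load 18/25]
  6 → host 1  [load 24/25]
  18 → host 2 (new)  [load 18/25]
  3 → host 2  [load 21/25]
  16 → host 3 (new)  [load 16/25]
  15 → host 4 (new)  [load 15/25]
  3 → host 2  [load 24/25]
  7 → host 3  [load 23/25]
  7 → host 4  [load 22/25]
  5 → host 5 (new)  [load 5/25]
  6 → host 5  [load 11/25]
  6 → host 5  [load 17/25]
  4 → host 5  [load 21/25]
5 hosts opened.

5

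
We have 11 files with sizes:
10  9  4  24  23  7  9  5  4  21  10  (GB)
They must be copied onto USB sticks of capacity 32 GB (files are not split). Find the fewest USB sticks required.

Total = 24 + 23 + 21 + 10 + 10 + 9 + 9 + 7 + 5 + 4 + 4 = 126 GB.
Lower bound: ⌈126/32⌉ = 4 USB sticks.
A packing using 4 USB sticks:
  USB stick 1: 24 + 7 = 31
  USB stick 2: 23 + 9 = 32
  USB stick 3: 21 + 10 = 31
  USB stick 4: 10 + 9 + 5 + 4 + 4 = 32
This matches the lower bound, so 4 is optimal.

4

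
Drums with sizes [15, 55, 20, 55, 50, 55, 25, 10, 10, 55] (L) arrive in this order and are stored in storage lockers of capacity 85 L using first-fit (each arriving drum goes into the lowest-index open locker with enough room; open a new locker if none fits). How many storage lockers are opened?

  15 → locker 1 (new)  [load 15/85]
  55 → locker 1  [load 70/85]
  20 → locker 2 (new)  [load 20/85]
  55 → locker 2  [load 75/85]
  50 → locker 3 (new)  [load 50/85]
  55 → locker 4 (new)  [load 55/85]
  25 → locker 3  [load 75/85]
  10 → locker 1  [load 80/85]
  10 → locker 2  [load 85/85]
  55 → locker 5 (new)  [load 55/85]
5 storage lockers opened.

5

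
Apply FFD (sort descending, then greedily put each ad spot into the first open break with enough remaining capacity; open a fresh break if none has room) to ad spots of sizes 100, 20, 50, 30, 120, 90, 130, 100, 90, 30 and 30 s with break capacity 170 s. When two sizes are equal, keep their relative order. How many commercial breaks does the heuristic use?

Sorted descending: 130, 120, 100, 100, 90, 90, 50, 30, 30, 30, 20.
  130 → break 1 (new)  [load 130/170]
  120 → break 2 (new)  [load 120/170]
  100 → break 3 (new)  [load 100/170]
  100 → break 4 (new)  [load 100/170]
  90 → break 5 (new)  [load 90/170]
  90 → break 6 (new)  [load 90/170]
  50 → break 2  [load 170/170]
  30 → break 1  [load 160/170]
  30 → break 3  [load 130/170]
  30 → break 3  [load 160/170]
  20 → break 4  [load 120/170]
6 commercial breaks opened.

6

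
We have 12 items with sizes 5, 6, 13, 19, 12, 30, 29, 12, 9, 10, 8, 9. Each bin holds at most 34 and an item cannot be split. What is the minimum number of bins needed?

5

Total = 30 + 29 + 19 + 13 + 12 + 12 + 10 + 9 + 9 + 8 + 6 + 5 = 162.
Lower bound: ⌈162/34⌉ = 5 bins.
A packing using 5 bins:
  bin 1: 30 = 30
  bin 2: 29 + 5 = 34
  bin 3: 19 + 13 = 32
  bin 4: 12 + 12 + 10 = 34
  bin 5: 9 + 9 + 8 + 6 = 32
This matches the lower bound, so 5 is optimal.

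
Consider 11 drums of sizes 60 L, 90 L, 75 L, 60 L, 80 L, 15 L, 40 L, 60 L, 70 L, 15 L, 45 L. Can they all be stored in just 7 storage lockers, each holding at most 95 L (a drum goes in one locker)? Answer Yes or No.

Total = 610 L; ⌈610/95⌉ = 7.
The bound of 7 does not rule out 7, but exhaustive search shows no assignment into 7 storage lockers of capacity 95 L exists — the minimum is 8.

No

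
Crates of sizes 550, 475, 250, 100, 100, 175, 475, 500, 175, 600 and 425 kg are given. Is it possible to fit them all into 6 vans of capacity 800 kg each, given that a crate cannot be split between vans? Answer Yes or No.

Yes

A valid assignment using 6 vans:
  van 1: 600 + 175 = 775
  van 2: 550 + 250 = 800
  van 3: 500 + 175 + 100 = 775
  van 4: 475 + 100 = 575
  van 5: 475 = 475
  van 6: 425 = 425
Every load is within 800 kg, so 6 vans suffice.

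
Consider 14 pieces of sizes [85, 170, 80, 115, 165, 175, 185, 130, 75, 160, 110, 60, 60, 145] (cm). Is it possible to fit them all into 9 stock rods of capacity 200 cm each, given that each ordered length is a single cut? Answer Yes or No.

No

Total = 1715 cm; ⌈1715/200⌉ = 9.
The bound of 9 does not rule out 9, but exhaustive search shows no assignment into 9 stock rods of capacity 200 cm exists — the minimum is 10.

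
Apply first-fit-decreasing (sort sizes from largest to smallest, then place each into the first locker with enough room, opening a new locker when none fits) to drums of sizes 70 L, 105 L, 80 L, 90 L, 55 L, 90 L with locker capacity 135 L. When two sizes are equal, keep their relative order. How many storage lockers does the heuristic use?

5

Sorted descending: 105, 90, 90, 80, 70, 55.
  105 → locker 1 (new)  [load 105/135]
  90 → locker 2 (new)  [load 90/135]
  90 → locker 3 (new)  [load 90/135]
  80 → locker 4 (new)  [load 80/135]
  70 → locker 5 (new)  [load 70/135]
  55 → locker 4  [load 135/135]
5 storage lockers opened.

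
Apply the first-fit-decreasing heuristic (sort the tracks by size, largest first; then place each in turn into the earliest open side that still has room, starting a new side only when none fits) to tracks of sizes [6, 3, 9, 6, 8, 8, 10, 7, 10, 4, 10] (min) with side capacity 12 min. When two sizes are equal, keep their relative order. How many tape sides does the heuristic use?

8

Sorted descending: 10, 10, 10, 9, 8, 8, 7, 6, 6, 4, 3.
  10 → side 1 (new)  [load 10/12]
  10 → side 2 (new)  [load 10/12]
  10 → side 3 (new)  [load 10/12]
  9 → side 4 (new)  [load 9/12]
  8 → side 5 (new)  [load 8/12]
  8 → side 6 (new)  [load 8/12]
  7 → side 7 (new)  [load 7/12]
  6 → side 8 (new)  [load 6/12]
  6 → side 8  [load 12/12]
  4 → side 5  [load 12/12]
  3 → side 4  [load 12/12]
8 tape sides opened.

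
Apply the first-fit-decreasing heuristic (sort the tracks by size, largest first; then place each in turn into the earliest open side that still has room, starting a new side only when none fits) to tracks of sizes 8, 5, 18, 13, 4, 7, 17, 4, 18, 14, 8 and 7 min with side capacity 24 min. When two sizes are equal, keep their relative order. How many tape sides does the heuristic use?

6

Sorted descending: 18, 18, 17, 14, 13, 8, 8, 7, 7, 5, 4, 4.
  18 → side 1 (new)  [load 18/24]
  18 → side 2 (new)  [load 18/24]
  17 → side 3 (new)  [load 17/24]
  14 → side 4 (new)  [load 14/24]
  13 → side 5 (new)  [load 13/24]
  8 → side 4  [load 22/24]
  8 → side 5  [load 21/24]
  7 → side 3  [load 24/24]
  7 → side 6 (new)  [load 7/24]
  5 → side 1  [load 23/24]
  4 → side 2  [load 22/24]
  4 → side 6  [load 11/24]
6 tape sides opened.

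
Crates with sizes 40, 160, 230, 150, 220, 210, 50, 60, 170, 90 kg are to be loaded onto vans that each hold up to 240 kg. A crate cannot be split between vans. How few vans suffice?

7

Total = 230 + 220 + 210 + 170 + 160 + 150 + 90 + 60 + 50 + 40 = 1380 kg.
Lower bound: ⌈1380/240⌉ = 6 vans.
A packing using 7 vans:
  van 1: 230 = 230
  van 2: 220 = 220
  van 3: 210 = 210
  van 4: 170 + 60 = 230
  van 5: 160 + 50 = 210
  van 6: 150 + 90 = 240
  van 7: 40 = 40
No arrangement into 6 vans stays within capacity, so 7 is optimal.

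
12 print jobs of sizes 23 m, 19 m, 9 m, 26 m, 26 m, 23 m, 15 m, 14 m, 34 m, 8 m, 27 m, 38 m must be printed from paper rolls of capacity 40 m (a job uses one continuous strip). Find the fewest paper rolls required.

8

Total = 38 + 34 + 27 + 26 + 26 + 23 + 23 + 19 + 15 + 14 + 9 + 8 = 262 m.
Lower bound: ⌈262/40⌉ = 7 paper rolls.
A packing using 8 paper rolls:
  roll 1: 38 = 38
  roll 2: 34 = 34
  roll 3: 27 + 9 = 36
  roll 4: 26 + 14 = 40
  roll 5: 26 + 8 = 34
  roll 6: 23 + 15 = 38
  roll 7: 23 = 23
  roll 8: 19 = 19
No arrangement into 7 paper rolls stays within capacity, so 8 is optimal.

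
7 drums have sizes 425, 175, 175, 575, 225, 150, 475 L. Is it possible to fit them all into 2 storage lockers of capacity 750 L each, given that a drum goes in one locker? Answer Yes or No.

No

Total = 2200 L; ⌈2200/750⌉ = 3.
At least 3 storage lockers are required, but only 2 are allowed.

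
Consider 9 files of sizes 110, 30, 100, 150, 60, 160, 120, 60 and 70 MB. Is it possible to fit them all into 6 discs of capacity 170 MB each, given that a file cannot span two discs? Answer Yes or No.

Yes

A valid assignment using 6 discs:
  disc 1: 160 = 160
  disc 2: 150 = 150
  disc 3: 120 + 30 = 150
  disc 4: 110 + 60 = 170
  disc 5: 100 + 70 = 170
  disc 6: 60 = 60
Every load is within 170 MB, so 6 discs suffice.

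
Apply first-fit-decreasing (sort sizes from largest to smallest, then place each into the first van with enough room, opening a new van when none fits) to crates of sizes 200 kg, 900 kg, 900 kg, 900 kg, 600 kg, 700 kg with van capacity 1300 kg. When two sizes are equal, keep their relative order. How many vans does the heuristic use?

Sorted descending: 900, 900, 900, 700, 600, 200.
  900 → van 1 (new)  [load 900/1300]
  900 → van 2 (new)  [load 900/1300]
  900 → van 3 (new)  [load 900/1300]
  700 → van 4 (new)  [load 700/1300]
  600 → van 4  [load 1300/1300]
  200 → van 1  [load 1100/1300]
4 vans opened.

4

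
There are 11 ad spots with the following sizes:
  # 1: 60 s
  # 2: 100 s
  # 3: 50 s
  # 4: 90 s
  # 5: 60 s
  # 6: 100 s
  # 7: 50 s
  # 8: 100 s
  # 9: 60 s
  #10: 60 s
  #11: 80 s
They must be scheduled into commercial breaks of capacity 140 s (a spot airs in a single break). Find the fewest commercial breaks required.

Total = 100 + 100 + 100 + 90 + 80 + 60 + 60 + 60 + 60 + 50 + 50 = 810 s.
Lower bound: ⌈810/140⌉ = 6 commercial breaks.
A packing using 7 commercial breaks:
  break 1: 100 = 100
  break 2: 100 = 100
  break 3: 100 = 100
  break 4: 90 + 50 = 140
  break 5: 80 + 60 = 140
  break 6: 60 + 60 = 120
  break 7: 60 + 50 = 110
No arrangement into 6 commercial breaks stays within capacity, so 7 is optimal.

7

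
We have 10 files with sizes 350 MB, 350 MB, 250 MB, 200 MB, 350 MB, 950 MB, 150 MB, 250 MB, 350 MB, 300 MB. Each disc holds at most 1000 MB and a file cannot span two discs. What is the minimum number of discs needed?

Total = 950 + 350 + 350 + 350 + 350 + 300 + 250 + 250 + 200 + 150 = 3500 MB.
Lower bound: ⌈3500/1000⌉ = 4 discs.
A packing using 4 discs:
  disc 1: 950 = 950
  disc 2: 350 + 350 + 300 = 1000
  disc 3: 350 + 350 + 250 = 950
  disc 4: 250 + 200 + 150 = 600
This matches the lower bound, so 4 is optimal.

4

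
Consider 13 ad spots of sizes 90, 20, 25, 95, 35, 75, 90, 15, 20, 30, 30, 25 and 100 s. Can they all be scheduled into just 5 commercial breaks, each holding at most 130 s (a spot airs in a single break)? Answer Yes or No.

Yes

A valid assignment using 5 commercial breaks:
  break 1: 100 + 30 = 130
  break 2: 95 + 35 = 130
  break 3: 90 + 25 + 15 = 130
  break 4: 90 + 20 + 20 = 130
  break 5: 75 + 30 + 25 = 130
Every load is within 130 s, so 5 commercial breaks suffice.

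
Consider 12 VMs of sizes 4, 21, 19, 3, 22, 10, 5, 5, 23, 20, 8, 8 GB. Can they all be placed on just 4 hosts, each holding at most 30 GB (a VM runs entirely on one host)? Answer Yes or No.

Total = 148 GB; ⌈148/30⌉ = 5.
At least 5 hosts are required, but only 4 are allowed.

No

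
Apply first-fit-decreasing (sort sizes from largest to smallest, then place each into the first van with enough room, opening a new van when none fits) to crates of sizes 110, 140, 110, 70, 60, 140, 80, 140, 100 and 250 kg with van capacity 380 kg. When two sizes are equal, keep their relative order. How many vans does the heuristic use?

Sorted descending: 250, 140, 140, 140, 110, 110, 100, 80, 70, 60.
  250 → van 1 (new)  [load 250/380]
  140 → van 2 (new)  [load 140/380]
  140 → van 2  [load 280/380]
  140 → van 3 (new)  [load 140/380]
  110 → van 1  [load 360/380]
  110 → van 3  [load 250/380]
  100 → van 2  [load 380/380]
  80 → van 3  [load 330/380]
  70 → van 4 (new)  [load 70/380]
  60 → van 4  [load 130/380]
4 vans opened.

4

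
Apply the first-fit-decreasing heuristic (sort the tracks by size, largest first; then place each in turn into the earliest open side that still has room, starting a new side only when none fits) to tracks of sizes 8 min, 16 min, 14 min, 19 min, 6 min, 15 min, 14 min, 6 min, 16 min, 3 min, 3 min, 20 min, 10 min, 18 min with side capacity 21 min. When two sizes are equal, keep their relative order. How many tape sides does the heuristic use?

Sorted descending: 20, 19, 18, 16, 16, 15, 14, 14, 10, 8, 6, 6, 3, 3.
  20 → side 1 (new)  [load 20/21]
  19 → side 2 (new)  [load 19/21]
  18 → side 3 (new)  [load 18/21]
  16 → side 4 (new)  [load 16/21]
  16 → side 5 (new)  [load 16/21]
  15 → side 6 (new)  [load 15/21]
  14 → side 7 (new)  [load 14/21]
  14 → side 8 (new)  [load 14/21]
  10 → side 9 (new)  [load 10/21]
  8 → side 9  [load 18/21]
  6 → side 6  [load 21/21]
  6 → side 7  [load 20/21]
  3 → side 3  [load 21/21]
  3 → side 4  [load 19/21]
9 tape sides opened.

9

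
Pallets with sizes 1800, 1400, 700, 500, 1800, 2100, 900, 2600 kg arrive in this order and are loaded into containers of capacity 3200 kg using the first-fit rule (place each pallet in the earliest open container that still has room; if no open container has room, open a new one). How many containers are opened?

4

  1800 → container 1 (new)  [load 1800/3200]
  1400 → container 1  [load 3200/3200]
  700 → container 2 (new)  [load 700/3200]
  500 → container 2  [load 1200/3200]
  1800 → container 2  [load 3000/3200]
  2100 → container 3 (new)  [load 2100/3200]
  900 → container 3  [load 3000/3200]
  2600 → container 4 (new)  [load 2600/3200]
4 containers opened.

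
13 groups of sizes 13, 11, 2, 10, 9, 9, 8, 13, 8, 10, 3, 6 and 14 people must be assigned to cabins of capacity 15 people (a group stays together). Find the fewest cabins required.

10

Total = 14 + 13 + 13 + 11 + 10 + 10 + 9 + 9 + 8 + 8 + 6 + 3 + 2 = 116 people.
Lower bound: ⌈116/15⌉ = 8 cabins.
Also, 10 groups each exceed 15/2 people, and no two of those can share a cabin, so at least 10 cabins are needed.
A packing using 10 cabins:
  cabin 1: 14 = 14
  cabin 2: 13 + 2 = 15
  cabin 3: 13 = 13
  cabin 4: 11 + 3 = 14
  cabin 5: 10 = 10
  cabin 6: 10 = 10
  cabin 7: 9 + 6 = 15
  cabin 8: 9 = 9
  cabin 9: 8 = 8
  cabin 10: 8 = 8
This matches the lower bound, so 10 is optimal.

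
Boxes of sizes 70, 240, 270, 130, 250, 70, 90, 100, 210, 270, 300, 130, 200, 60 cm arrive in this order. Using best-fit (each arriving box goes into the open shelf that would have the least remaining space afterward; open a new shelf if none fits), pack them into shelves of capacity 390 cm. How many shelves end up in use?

7

  70 → shelf 1 (new)  [load 70/390]
  240 → shelf 1  [load 310/390]
  270 → shelf 2 (new)  [load 270/390]
  130 → shelf 3 (new)  [load 130/390]
  250 → shelf 3  [load 380/390]
  70 → shelf 1  [load 380/390]
  90 → shelf 2  [load 360/390]
  100 → shelf 4 (new)  [load 100/390]
  210 → shelf 4  [load 310/390]
  270 → shelf 5 (new)  [load 270/390]
  300 → shelf 6 (new)  [load 300/390]
  130 → shelf 7 (new)  [load 130/390]
  200 → shelf 7  [load 330/390]
  60 → shelf 7  [load 390/390]
7 shelves opened.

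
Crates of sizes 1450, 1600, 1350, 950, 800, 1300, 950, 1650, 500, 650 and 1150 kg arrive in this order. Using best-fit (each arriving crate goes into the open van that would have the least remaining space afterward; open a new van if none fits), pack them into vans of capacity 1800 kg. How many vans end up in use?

8

  1450 → van 1 (new)  [load 1450/1800]
  1600 → van 2 (new)  [load 1600/1800]
  1350 → van 3 (new)  [load 1350/1800]
  950 → van 4 (new)  [load 950/1800]
  800 → van 4  [load 1750/1800]
  1300 → van 5 (new)  [load 1300/1800]
  950 → van 6 (new)  [load 950/1800]
  1650 → van 7 (new)  [load 1650/1800]
  500 → van 5  [load 1800/1800]
  650 → van 6  [load 1600/1800]
  1150 → van 8 (new)  [load 1150/1800]
8 vans opened.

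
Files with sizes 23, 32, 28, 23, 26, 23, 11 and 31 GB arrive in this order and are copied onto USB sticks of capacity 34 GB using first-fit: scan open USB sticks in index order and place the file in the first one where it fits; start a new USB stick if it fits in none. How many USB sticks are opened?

7

  23 → USB stick 1 (new)  [load 23/34]
  32 → USB stick 2 (new)  [load 32/34]
  28 → USB stick 3 (new)  [load 28/34]
  23 → USB stick 4 (new)  [load 23/34]
  26 → USB stick 5 (new)  [load 26/34]
  23 → USB stick 6 (new)  [load 23/34]
  11 → USB stick 1  [load 34/34]
  31 → USB stick 7 (new)  [load 31/34]
7 USB sticks opened.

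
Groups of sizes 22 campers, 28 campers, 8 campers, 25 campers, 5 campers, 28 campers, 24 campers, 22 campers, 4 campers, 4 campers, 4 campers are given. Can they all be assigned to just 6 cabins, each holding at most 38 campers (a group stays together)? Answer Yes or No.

A valid assignment using 6 cabins:
  cabin 1: 28 + 8 = 36
  cabin 2: 28 + 5 + 4 = 37
  cabin 3: 25 + 4 + 4 = 33
  cabin 4: 24 = 24
  cabin 5: 22 = 22
  cabin 6: 22 = 22
Every load is within 38 campers, so 6 cabins suffice.

Yes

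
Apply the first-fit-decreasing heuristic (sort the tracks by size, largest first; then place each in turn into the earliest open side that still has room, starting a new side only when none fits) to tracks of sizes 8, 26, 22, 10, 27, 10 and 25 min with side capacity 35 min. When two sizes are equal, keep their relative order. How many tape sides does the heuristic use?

Sorted descending: 27, 26, 25, 22, 10, 10, 8.
  27 → side 1 (new)  [load 27/35]
  26 → side 2 (new)  [load 26/35]
  25 → side 3 (new)  [load 25/35]
  22 → side 4 (new)  [load 22/35]
  10 → side 3  [load 35/35]
  10 → side 4  [load 32/35]
  8 → side 1  [load 35/35]
4 tape sides opened.

4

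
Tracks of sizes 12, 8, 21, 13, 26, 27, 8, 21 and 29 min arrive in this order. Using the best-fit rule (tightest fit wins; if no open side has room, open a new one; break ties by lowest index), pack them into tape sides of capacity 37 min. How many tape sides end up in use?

  12 → side 1 (new)  [load 12/37]
  8 → side 1  [load 20/37]
  21 → side 2 (new)  [load 21/37]
  13 → side 2  [load 34/37]
  26 → side 3 (new)  [load 26/37]
  27 → side 4 (new)  [load 27/37]
  8 → side 4  [load 35/37]
  21 → side 5 (new)  [load 21/37]
  29 → side 6 (new)  [load 29/37]
6 tape sides opened.

6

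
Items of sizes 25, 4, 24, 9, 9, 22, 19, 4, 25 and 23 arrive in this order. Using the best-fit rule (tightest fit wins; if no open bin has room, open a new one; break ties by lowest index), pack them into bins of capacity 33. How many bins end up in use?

6

  25 → bin 1 (new)  [load 25/33]
  4 → bin 1  [load 29/33]
  24 → bin 2 (new)  [load 24/33]
  9 → bin 2  [load 33/33]
  9 → bin 3 (new)  [load 9/33]
  22 → bin 3  [load 31/33]
  19 → bin 4 (new)  [load 19/33]
  4 → bin 1  [load 33/33]
  25 → bin 5 (new)  [load 25/33]
  23 → bin 6 (new)  [load 23/33]
6 bins opened.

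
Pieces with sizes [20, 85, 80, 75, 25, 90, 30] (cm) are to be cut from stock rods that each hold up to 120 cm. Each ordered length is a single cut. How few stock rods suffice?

4

Total = 90 + 85 + 80 + 75 + 30 + 25 + 20 = 405 cm.
Lower bound: ⌈405/120⌉ = 4 stock rods.
A packing using 4 stock rods:
  stock rod 1: 90 + 30 = 120
  stock rod 2: 85 + 25 = 110
  stock rod 3: 80 + 20 = 100
  stock rod 4: 75 = 75
This matches the lower bound, so 4 is optimal.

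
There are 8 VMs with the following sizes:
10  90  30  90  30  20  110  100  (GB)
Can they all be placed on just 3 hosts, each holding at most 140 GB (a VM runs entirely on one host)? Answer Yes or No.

No

Total = 480 GB; ⌈480/140⌉ = 4.
At least 4 hosts are required, but only 3 are allowed.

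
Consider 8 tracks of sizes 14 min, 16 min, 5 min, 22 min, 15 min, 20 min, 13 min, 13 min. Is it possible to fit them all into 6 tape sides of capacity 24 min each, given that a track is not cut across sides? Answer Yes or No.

Total = 118 min; ⌈118/24⌉ = 5.
7 tracks each exceed half the capacity and cannot share a side, forcing at least 7 tape sides.
At least 7 tape sides are required, but only 6 are allowed.

No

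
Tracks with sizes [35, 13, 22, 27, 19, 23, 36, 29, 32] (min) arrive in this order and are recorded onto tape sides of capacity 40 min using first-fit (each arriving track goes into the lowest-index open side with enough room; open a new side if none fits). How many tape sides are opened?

  35 → side 1 (new)  [load 35/40]
  13 → side 2 (new)  [load 13/40]
  22 → side 2  [load 35/40]
  27 → side 3 (new)  [load 27/40]
  19 → side 4 (new)  [load 19/40]
  23 → side 5 (new)  [load 23/40]
  36 → side 6 (new)  [load 36/40]
  29 → side 7 (new)  [load 29/40]
  32 → side 8 (new)  [load 32/40]
8 tape sides opened.

8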